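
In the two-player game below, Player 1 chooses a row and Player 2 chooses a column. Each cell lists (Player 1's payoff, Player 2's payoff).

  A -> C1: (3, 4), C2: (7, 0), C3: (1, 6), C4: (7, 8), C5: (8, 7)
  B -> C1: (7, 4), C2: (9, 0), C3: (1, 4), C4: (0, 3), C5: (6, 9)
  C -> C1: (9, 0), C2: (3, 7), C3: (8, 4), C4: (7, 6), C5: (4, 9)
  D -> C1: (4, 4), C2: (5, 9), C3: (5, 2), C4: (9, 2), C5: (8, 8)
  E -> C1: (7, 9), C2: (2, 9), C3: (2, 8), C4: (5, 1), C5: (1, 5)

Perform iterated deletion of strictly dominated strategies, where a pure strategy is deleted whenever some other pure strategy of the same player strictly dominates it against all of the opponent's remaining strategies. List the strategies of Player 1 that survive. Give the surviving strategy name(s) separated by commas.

A, B, D

Row E is eliminated: C beats it against every remaining column (C1: 9>7, C2: 3>2, C3: 8>2, C4: 7>5, C5: 4>1).
Player 2's strategy C1 is strictly dominated by C5 (A: 7>4, B: 9>4, C: 9>0, D: 8>4) and is removed.
For Player 2, C5 strictly dominates C3 on the remaining rows (A: 7>6, B: 9>4, C: 9>4, D: 8>2); eliminate C3.
Player 1's strategy C is strictly dominated by D (C2: 5>3, C4: 9>7, C5: 8>4) and is removed.
Among the remaining strategies, none is strictly dominated by another pure strategy of the same player, so the elimination stops.
Surviving strategies — Player 1: {A, B, D}; Player 2: {C2, C4, C5}.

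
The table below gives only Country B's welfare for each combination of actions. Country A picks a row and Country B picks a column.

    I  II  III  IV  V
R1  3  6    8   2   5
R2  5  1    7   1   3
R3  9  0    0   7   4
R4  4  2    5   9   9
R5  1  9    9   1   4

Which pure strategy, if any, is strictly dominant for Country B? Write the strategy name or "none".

none

I fails to dominate II at R1 (3<6).
II fails to dominate I at R2 (1<5).
III fails to dominate I at R3 (0<9).
IV fails to dominate I at R1 (2<3).
V fails to dominate I at R2 (3<5).
No single strategy dominates all the others.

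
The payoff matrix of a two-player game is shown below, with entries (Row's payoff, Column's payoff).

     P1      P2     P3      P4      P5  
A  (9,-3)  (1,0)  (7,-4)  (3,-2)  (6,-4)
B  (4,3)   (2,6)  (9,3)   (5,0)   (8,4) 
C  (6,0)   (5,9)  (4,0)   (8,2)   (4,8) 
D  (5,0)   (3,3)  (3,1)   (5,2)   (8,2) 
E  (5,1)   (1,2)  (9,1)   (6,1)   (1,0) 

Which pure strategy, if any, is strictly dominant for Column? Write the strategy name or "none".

P2 vs P1: A: 0>-3, B: 6>3, C: 9>0, D: 3>0, E: 2>1.
P2 vs P3: A: 0>-4, B: 6>3, C: 9>0, D: 3>1, E: 2>1.
P2 vs P4: A: 0>-2, B: 6>0, C: 9>2, D: 3>2, E: 2>1.
P2 vs P5: A: 0>-4, B: 6>4, C: 9>8, D: 3>2, E: 2>0.
P2 strictly beats every other strategy against every opponent action, so it is strictly dominant.

P2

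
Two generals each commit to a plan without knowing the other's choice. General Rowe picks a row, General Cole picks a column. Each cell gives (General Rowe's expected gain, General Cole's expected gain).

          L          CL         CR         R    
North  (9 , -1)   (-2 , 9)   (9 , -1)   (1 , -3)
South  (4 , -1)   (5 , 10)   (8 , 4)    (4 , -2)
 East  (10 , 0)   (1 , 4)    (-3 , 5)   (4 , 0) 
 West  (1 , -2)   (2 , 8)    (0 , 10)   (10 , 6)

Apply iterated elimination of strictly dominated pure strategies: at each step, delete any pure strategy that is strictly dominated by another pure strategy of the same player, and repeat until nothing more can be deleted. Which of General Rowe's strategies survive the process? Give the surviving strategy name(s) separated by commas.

South

For General Cole, CL strictly dominates L on the remaining rows (North: 9>-1, South: 10>-1, East: 4>0, West: 8>-2); eliminate L.
General Rowe's strategy East is strictly dominated by West (CL: 2>1, CR: 0>-3, R: 10>4) and is removed.
For General Cole, CL strictly dominates R on the remaining rows (North: 9>-3, South: 10>-2, West: 8>6); eliminate R.
General Rowe's strategy West is strictly dominated by South (CL: 5>2, CR: 8>0) and is removed.
General Cole's strategy CR is strictly dominated by CL (North: 9>-1, South: 10>4) and is removed.
General Rowe's strategy North is strictly dominated by South (CL: 5>-2) and is removed.
Among the remaining strategies, none is strictly dominated by another pure strategy of the same player, so the elimination stops.
Surviving strategies — General Rowe: {South}; General Cole: {CL}.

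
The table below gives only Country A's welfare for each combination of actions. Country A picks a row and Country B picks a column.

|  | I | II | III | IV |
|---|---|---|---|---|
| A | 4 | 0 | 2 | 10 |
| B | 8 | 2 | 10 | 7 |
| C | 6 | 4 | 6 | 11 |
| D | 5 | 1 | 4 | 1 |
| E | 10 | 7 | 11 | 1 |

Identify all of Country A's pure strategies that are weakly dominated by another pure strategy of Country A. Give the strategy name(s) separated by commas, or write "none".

C weakly dominates A — I: 6>4, II: 4>0, III: 6>2, IV: 11>10.
Nothing dominates B: A at I (8>4); C at I (8>6); D at I (8>5); E at IV (7>1).
C: no other strategy beats it everywhere (A at I (6>4); B at II (4>2); D at I (6>5); E at IV (11>1)).
D: dominated, since B does at least as well everywhere (I: 8>5, II: 2>1, III: 10>4, IV: 7>1).
E: no other strategy beats it everywhere (A at I (10>4); B at I (10>8); C at I (10>6); D at I (10>5)).

A, D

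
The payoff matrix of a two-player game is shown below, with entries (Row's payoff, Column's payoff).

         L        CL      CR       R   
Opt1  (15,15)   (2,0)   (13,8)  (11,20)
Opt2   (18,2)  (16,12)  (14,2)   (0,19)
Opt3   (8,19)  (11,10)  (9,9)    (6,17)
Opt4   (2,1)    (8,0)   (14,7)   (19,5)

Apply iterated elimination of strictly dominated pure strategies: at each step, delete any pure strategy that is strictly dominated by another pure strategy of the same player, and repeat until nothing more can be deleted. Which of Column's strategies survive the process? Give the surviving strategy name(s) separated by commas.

For Column, R strictly dominates CL on the remaining rows (Opt1: 20>0, Opt2: 19>12, Opt3: 17>10, Opt4: 5>0); eliminate CL.
Row's strategy Opt3 is strictly dominated by Opt1 (L: 15>8, CR: 13>9, R: 11>6) and is removed.
Column L is eliminated: R beats it against every remaining row (Opt1: 20>15, Opt2: 19>2, Opt4: 5>1).
Row's strategy Opt1 is strictly dominated by Opt4 (CR: 14>13, R: 19>11) and is removed.
Among the remaining strategies, none is strictly dominated by another pure strategy of the same player, so the elimination stops.
Surviving strategies — Row: {Opt2, Opt4}; Column: {CR, R}.

CR, R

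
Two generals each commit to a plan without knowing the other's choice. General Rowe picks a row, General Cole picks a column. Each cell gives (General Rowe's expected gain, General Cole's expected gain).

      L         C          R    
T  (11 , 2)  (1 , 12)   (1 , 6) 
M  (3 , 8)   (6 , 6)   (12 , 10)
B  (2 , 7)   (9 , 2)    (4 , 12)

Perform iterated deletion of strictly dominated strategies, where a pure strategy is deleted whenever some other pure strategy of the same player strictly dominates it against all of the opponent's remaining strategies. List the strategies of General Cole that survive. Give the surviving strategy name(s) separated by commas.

For General Cole, R strictly dominates L on the remaining rows (T: 6>2, M: 10>8, B: 12>7); eliminate L.
General Rowe's strategy T is strictly dominated by M (C: 6>1, R: 12>1) and is removed.
General Cole's strategy C is strictly dominated by R (M: 10>6, B: 12>2) and is removed.
For General Rowe, M strictly dominates B on the remaining columns (R: 12>4); eliminate B.
Among the remaining strategies, none is strictly dominated by another pure strategy of the same player, so the elimination stops.
Surviving strategies — General Rowe: {M}; General Cole: {R}.

R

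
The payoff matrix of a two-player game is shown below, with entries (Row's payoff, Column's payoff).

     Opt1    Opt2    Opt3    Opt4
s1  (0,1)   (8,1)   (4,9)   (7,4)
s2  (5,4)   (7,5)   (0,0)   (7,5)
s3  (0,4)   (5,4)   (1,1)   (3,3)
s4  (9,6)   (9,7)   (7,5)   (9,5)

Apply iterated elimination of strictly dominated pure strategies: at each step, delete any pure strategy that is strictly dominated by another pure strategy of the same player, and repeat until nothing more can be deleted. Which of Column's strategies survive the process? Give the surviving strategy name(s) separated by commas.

Row's strategy s1 is strictly dominated by s4 (Opt1: 9>0, Opt2: 9>8, Opt3: 7>4, Opt4: 9>7) and is removed.
Row's strategy s2 is strictly dominated by s4 (Opt1: 9>5, Opt2: 9>7, Opt3: 7>0, Opt4: 9>7) and is removed.
Row s3 is eliminated: s4 beats it against every remaining column (Opt1: 9>0, Opt2: 9>5, Opt3: 7>1, Opt4: 9>3).
Column Opt1 is eliminated: Opt2 beats it against every remaining row (s4: 7>6).
For Column, Opt2 strictly dominates Opt3 on the remaining rows (s4: 7>5); eliminate Opt3.
Column Opt4 is eliminated: Opt2 beats it against every remaining row (s4: 7>5).
Among the remaining strategies, none is strictly dominated by another pure strategy of the same player, so the elimination stops.
Surviving strategies — Row: {s4}; Column: {Opt2}.

Opt2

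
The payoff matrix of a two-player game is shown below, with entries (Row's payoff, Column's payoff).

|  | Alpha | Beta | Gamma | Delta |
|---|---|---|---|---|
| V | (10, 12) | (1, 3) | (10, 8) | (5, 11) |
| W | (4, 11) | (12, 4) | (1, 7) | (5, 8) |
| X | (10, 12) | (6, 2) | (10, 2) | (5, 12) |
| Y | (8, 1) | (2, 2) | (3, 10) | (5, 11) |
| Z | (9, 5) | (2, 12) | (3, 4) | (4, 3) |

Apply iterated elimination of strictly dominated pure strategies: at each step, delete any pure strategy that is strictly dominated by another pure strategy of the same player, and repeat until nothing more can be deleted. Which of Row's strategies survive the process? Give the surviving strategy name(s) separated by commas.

Row Z is eliminated: X beats it against every remaining column (Alpha: 10>9, Beta: 6>2, Gamma: 10>3, Delta: 5>4).
Column Beta is eliminated: Delta beats it against every remaining row (V: 11>3, W: 8>4, X: 12>2, Y: 11>2).
For Column, Delta strictly dominates Gamma on the remaining rows (V: 11>8, W: 8>7, X: 12>2, Y: 11>10); eliminate Gamma.
Among the remaining strategies, none is strictly dominated by another pure strategy of the same player, so the elimination stops.
Surviving strategies — Row: {V, W, X, Y}; Column: {Alpha, Delta}.

V, W, X, Y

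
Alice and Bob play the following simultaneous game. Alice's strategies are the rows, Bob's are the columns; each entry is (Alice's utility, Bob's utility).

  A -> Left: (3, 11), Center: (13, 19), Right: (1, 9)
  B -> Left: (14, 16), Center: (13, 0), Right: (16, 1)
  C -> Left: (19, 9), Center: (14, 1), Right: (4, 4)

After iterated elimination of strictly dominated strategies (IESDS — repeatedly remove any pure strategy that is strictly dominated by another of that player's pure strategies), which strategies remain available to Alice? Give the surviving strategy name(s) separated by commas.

Alice's strategy A is strictly dominated by C (Left: 19>3, Center: 14>13, Right: 4>1) and is removed.
Column Center is eliminated: Left beats it against every remaining row (B: 16>0, C: 9>1).
Column Right is eliminated: Left beats it against every remaining row (B: 16>1, C: 9>4).
Alice's strategy B is strictly dominated by C (Left: 19>14) and is removed.
Among the remaining strategies, none is strictly dominated by another pure strategy of the same player, so the elimination stops.
Surviving strategies — Alice: {C}; Bob: {Left}.

C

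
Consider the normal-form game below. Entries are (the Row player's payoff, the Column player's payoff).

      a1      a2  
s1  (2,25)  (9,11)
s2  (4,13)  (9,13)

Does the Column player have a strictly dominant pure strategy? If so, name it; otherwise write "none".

a1 fails to dominate a2 at s2 (13=13).
a2 fails to dominate a1 at s1 (11<25).
No single strategy dominates all the others.

none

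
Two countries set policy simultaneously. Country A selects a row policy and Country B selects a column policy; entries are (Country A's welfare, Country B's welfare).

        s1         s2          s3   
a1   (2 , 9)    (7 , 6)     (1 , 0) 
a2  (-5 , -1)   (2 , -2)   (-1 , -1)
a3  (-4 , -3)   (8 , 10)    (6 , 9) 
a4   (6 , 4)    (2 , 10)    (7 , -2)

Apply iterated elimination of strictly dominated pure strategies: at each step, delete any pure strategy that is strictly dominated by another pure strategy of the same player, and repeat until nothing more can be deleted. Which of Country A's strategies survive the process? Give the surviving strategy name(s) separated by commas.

Country A's strategy a2 is strictly dominated by a1 (s1: 2>-5, s2: 7>2, s3: 1>-1) and is removed.
Column s3 is eliminated: s2 beats it against every remaining row (a1: 6>0, a3: 10>9, a4: 10>-2).
Among the remaining strategies, none is strictly dominated by another pure strategy of the same player, so the elimination stops.
Surviving strategies — Country A: {a1, a3, a4}; Country B: {s1, s2}.

a1, a3, a4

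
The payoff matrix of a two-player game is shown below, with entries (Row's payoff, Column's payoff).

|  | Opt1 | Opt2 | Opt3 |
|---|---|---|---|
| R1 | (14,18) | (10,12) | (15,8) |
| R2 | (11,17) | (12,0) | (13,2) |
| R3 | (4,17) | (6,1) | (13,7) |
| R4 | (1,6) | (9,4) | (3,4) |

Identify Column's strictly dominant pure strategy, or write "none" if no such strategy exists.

Opt1 vs Opt2: R1: 18>12, R2: 17>0, R3: 17>1, R4: 6>4.
Opt1 vs Opt3: R1: 18>8, R2: 17>2, R3: 17>7, R4: 6>4.
Opt1 strictly beats every other strategy against every opponent action, so it is strictly dominant.

Opt1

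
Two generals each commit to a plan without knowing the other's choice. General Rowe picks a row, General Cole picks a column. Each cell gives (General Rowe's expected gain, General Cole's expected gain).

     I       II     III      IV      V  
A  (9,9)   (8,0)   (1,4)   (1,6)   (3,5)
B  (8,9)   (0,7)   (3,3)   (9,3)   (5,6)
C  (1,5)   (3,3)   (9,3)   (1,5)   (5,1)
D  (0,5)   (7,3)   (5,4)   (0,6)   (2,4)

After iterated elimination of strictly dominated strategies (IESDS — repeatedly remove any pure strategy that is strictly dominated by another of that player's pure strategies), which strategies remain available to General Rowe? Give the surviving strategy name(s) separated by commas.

A

Column II is eliminated: I beats it against every remaining row (A: 9>0, B: 9>7, C: 5>3, D: 5>3).
General Rowe's strategy D is strictly dominated by C (I: 1>0, III: 9>5, IV: 1>0, V: 5>2) and is removed.
For General Cole, I strictly dominates III on the remaining rows (A: 9>4, B: 9>3, C: 5>3); eliminate III.
General Cole's strategy V is strictly dominated by I (A: 9>5, B: 9>6, C: 5>1) and is removed.
General Rowe's strategy C is strictly dominated by B (I: 8>1, IV: 9>1) and is removed.
For General Cole, I strictly dominates IV on the remaining rows (A: 9>6, B: 9>3); eliminate IV.
General Rowe's strategy B is strictly dominated by A (I: 9>8) and is removed.
Among the remaining strategies, none is strictly dominated by another pure strategy of the same player, so the elimination stops.
Surviving strategies — General Rowe: {A}; General Cole: {I}.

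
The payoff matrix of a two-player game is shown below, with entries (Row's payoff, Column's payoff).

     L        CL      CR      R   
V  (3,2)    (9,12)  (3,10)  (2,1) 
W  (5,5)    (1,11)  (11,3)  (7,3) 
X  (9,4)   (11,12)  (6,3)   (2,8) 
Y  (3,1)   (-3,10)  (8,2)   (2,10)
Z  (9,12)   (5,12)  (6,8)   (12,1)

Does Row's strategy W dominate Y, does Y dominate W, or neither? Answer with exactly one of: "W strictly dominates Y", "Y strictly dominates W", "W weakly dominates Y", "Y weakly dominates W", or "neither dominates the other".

W strictly dominates Y

W's payoffs vs Y's, by Column's action — L: 5>3, CL: 1>-3, CR: 11>8, R: 7>2.
Every comparison favours W, so W strictly dominates Y.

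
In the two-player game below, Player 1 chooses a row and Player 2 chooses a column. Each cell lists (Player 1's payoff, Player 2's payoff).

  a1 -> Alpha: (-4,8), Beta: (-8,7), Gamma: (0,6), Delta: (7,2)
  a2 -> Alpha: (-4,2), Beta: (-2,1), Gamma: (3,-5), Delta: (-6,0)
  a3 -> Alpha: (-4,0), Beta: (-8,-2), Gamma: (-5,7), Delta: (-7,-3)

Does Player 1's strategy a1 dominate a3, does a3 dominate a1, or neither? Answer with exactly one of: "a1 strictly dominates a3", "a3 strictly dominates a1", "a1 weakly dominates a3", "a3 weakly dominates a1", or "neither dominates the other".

Compare a1 to a3 across each opponent action: Alpha: -4=-4, Beta: -8=-8, Gamma: 0>-5, Delta: 7>-7.
a1 is at least as good everywhere and strictly better somewhere (tied only at Alpha, Beta), so a1 weakly but not strictly dominates a3.

a1 weakly dominates a3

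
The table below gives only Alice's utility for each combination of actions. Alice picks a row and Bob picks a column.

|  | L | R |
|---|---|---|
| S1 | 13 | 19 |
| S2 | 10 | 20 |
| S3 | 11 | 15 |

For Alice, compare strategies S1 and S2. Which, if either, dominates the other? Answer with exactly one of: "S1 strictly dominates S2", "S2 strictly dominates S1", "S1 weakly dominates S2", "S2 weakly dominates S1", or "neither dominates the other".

neither dominates the other

S1's payoffs vs S2's, by Bob's action — L: 13>10, R: 19<20.
S1 does better at L but worse at R; neither strategy dominates the other.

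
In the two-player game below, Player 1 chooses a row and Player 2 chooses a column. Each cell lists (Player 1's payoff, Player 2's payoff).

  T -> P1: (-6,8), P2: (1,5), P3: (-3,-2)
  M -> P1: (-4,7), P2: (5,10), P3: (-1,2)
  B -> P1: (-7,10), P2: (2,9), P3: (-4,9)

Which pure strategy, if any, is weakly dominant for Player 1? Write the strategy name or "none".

M vs T: P1: -4>-6, P2: 5>1, P3: -1>-3.
M vs B: P1: -4>-7, P2: 5>2, P3: -1>-4.
M is at least as good as every other strategy against every opponent action, so it is weakly dominant.

M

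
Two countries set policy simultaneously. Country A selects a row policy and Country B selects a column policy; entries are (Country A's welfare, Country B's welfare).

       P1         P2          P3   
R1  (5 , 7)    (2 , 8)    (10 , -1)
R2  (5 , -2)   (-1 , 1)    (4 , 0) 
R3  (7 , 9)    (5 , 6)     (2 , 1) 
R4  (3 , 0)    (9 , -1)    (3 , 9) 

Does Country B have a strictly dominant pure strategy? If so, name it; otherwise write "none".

P1 fails to dominate P2 at R1 (7<8).
P2 fails to dominate P1 at R3 (6<9).
P3 fails to dominate P1 at R1 (-1<7).
No single strategy dominates all the others.

none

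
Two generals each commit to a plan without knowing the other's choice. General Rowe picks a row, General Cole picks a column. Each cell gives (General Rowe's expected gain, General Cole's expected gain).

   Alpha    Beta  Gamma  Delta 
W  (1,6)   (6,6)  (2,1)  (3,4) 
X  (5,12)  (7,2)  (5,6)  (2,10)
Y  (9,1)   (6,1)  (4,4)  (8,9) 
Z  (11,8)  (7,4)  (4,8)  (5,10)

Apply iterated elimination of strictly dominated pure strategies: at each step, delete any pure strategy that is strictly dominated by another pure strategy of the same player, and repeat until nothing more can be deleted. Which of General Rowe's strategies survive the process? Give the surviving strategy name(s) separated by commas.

Y

For General Rowe, Z strictly dominates W on the remaining columns (Alpha: 11>1, Beta: 7>6, Gamma: 4>2, Delta: 5>3); eliminate W.
For General Cole, Gamma strictly dominates Beta on the remaining rows (X: 6>2, Y: 4>1, Z: 8>4); eliminate Beta.
For General Cole, Delta strictly dominates Gamma on the remaining rows (X: 10>6, Y: 9>4, Z: 10>8); eliminate Gamma.
General Rowe's strategy X is strictly dominated by Y (Alpha: 9>5, Delta: 8>2) and is removed.
Column Alpha is eliminated: Delta beats it against every remaining row (Y: 9>1, Z: 10>8).
For General Rowe, Y strictly dominates Z on the remaining columns (Delta: 8>5); eliminate Z.
Among the remaining strategies, none is strictly dominated by another pure strategy of the same player, so the elimination stops.
Surviving strategies — General Rowe: {Y}; General Cole: {Delta}.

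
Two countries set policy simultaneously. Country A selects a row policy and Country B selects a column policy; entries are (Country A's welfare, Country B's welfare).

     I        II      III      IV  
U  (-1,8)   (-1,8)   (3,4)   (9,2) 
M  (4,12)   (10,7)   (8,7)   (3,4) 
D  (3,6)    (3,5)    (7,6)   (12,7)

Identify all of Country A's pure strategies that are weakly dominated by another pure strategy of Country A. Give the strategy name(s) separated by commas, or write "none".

U

U: dominated, since D does at least as well everywhere (I: 3>-1, II: 3>-1, III: 7>3, IV: 12>9).
Nothing dominates M: U at I (4>-1); D at I (4>3).
D: no other strategy beats it everywhere (U at I (3>-1); M at IV (12>3)).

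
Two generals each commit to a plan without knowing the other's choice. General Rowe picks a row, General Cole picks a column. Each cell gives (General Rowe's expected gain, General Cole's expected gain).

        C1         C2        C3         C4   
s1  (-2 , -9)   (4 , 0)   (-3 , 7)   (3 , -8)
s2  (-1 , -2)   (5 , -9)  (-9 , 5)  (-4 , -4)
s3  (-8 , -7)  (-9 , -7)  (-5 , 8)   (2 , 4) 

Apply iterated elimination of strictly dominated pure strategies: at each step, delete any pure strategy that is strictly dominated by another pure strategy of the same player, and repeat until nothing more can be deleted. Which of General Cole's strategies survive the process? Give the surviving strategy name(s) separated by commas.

C3

For General Rowe, s1 strictly dominates s3 on the remaining columns (C1: -2>-8, C2: 4>-9, C3: -3>-5, C4: 3>2); eliminate s3.
For General Cole, C3 strictly dominates C1 on the remaining rows (s1: 7>-9, s2: 5>-2); eliminate C1.
For General Cole, C3 strictly dominates C2 on the remaining rows (s1: 7>0, s2: 5>-9); eliminate C2.
For General Rowe, s1 strictly dominates s2 on the remaining columns (C3: -3>-9, C4: 3>-4); eliminate s2.
For General Cole, C3 strictly dominates C4 on the remaining rows (s1: 7>-8); eliminate C4.
Among the remaining strategies, none is strictly dominated by another pure strategy of the same player, so the elimination stops.
Surviving strategies — General Rowe: {s1}; General Cole: {C3}.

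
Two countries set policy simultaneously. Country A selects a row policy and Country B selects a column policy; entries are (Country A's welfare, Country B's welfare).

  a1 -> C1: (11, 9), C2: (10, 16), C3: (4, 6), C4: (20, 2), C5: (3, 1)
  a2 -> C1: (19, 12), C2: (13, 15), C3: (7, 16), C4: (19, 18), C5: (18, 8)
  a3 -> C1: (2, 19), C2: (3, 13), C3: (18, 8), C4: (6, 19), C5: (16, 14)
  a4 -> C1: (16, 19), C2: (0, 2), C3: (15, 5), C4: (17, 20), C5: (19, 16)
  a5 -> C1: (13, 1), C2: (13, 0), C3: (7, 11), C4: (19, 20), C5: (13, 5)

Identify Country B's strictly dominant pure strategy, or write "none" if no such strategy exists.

none

C1 fails to dominate C2 at a1 (9<16).
C2 fails to dominate C1 at a3 (13<19).
C3 fails to dominate C1 at a1 (6<9).
C4 fails to dominate C1 at a1 (2<9).
C5 fails to dominate C1 at a1 (1<9).
No single strategy dominates all the others.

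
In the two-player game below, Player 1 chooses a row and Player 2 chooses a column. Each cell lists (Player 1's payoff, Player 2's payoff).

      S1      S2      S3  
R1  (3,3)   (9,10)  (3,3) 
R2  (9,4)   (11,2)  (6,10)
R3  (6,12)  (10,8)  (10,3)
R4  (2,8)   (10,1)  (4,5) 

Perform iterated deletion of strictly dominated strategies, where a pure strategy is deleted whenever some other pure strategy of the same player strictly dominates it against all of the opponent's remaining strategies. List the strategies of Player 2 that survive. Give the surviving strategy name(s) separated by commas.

For Player 1, R2 strictly dominates R1 on the remaining columns (S1: 9>3, S2: 11>9, S3: 6>3); eliminate R1.
Player 1's strategy R4 is strictly dominated by R2 (S1: 9>2, S2: 11>10, S3: 6>4) and is removed.
Column S2 is eliminated: S1 beats it against every remaining row (R2: 4>2, R3: 12>8).
Among the remaining strategies, none is strictly dominated by another pure strategy of the same player, so the elimination stops.
Surviving strategies — Player 1: {R2, R3}; Player 2: {S1, S3}.

S1, S3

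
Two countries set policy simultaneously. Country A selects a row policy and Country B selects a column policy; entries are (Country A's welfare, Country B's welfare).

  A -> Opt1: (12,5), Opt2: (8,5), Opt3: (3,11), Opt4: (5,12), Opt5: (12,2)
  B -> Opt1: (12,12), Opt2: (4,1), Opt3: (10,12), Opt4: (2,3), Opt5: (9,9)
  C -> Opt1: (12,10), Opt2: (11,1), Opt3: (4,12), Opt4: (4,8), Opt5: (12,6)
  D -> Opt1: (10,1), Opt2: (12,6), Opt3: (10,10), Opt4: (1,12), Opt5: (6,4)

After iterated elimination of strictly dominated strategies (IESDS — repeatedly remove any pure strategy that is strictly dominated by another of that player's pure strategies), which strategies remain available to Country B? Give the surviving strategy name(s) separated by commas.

Opt1, Opt3, Opt4

Column Opt2 is eliminated: Opt3 beats it against every remaining row (A: 11>5, B: 12>1, C: 12>1, D: 10>6).
Column Opt5 is eliminated: Opt3 beats it against every remaining row (A: 11>2, B: 12>9, C: 12>6, D: 10>4).
Among the remaining strategies, none is strictly dominated by another pure strategy of the same player, so the elimination stops.
Surviving strategies — Country A: {A, B, C, D}; Country B: {Opt1, Opt3, Opt4}.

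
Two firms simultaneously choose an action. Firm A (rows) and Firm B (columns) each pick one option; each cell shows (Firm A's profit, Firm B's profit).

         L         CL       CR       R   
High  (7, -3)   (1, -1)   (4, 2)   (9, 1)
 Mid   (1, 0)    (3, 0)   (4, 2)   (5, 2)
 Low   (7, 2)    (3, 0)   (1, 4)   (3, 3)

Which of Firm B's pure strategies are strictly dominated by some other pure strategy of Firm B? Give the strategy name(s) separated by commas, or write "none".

L, CL

L is strictly dominated by CR (High: 2>-3, Mid: 2>0, Low: 4>2).
CR strictly dominates CL — High: 2>-1, Mid: 2>0, Low: 4>0.
Nothing dominates CR: L at High (2>-3); CL at High (2>-1); R at High (2>1).
R is not dominated — it holds its own against L at High (1>-3); CL at High (1>-1); CR at Mid (2=2).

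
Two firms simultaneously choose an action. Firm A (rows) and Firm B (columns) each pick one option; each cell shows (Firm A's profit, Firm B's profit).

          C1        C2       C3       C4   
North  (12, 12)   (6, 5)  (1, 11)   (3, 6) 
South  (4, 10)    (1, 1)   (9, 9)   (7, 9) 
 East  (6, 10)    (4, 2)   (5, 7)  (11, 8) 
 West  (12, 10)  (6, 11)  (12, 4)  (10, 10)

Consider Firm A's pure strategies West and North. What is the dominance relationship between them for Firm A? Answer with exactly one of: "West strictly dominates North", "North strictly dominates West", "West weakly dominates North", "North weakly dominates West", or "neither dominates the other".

West weakly dominates North

West's payoffs vs North's, by Firm B's action — C1: 12=12, C2: 6=6, C3: 12>1, C4: 10>3.
West is at least as good everywhere and strictly better somewhere (tied only at C1, C2), so West weakly but not strictly dominates North.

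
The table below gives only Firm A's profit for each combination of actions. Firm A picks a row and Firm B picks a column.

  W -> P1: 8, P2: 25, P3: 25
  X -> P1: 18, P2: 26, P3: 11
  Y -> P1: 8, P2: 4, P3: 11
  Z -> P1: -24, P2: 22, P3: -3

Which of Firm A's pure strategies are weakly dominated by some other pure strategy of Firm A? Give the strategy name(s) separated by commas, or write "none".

W: no other strategy beats it everywhere (X at P3 (25>11); Y at P2 (25>4); Z at P1 (8>-24)).
X: no other strategy beats it everywhere (W at P1 (18>8); Y at P1 (18>8); Z at P1 (18>-24)).
W weakly dominates Y — P1: 8=8, P2: 25>4, P3: 25>11.
W weakly dominates Z — P1: 8>-24, P2: 25>22, P3: 25>-3.

Y, Z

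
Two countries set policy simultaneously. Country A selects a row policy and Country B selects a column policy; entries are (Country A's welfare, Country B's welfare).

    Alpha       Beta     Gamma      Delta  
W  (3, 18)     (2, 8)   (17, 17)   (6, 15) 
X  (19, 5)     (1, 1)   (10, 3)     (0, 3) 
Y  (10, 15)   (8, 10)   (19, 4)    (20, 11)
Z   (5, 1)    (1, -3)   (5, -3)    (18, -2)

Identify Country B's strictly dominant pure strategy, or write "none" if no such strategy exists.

Alpha vs Beta: W: 18>8, X: 5>1, Y: 15>10, Z: 1>-3.
Alpha vs Gamma: W: 18>17, X: 5>3, Y: 15>4, Z: 1>-3.
Alpha vs Delta: W: 18>15, X: 5>3, Y: 15>11, Z: 1>-2.
Alpha strictly beats every other strategy against every opponent action, so it is strictly dominant.

Alpha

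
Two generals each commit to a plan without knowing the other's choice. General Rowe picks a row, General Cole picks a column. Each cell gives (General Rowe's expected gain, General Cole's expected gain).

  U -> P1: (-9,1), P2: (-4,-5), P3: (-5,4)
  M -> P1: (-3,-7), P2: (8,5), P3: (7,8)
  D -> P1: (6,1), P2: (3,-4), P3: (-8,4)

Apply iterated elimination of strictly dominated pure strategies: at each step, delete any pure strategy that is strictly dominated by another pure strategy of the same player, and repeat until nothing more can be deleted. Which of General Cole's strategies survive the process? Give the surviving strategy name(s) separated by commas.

General Rowe's strategy U is strictly dominated by M (P1: -3>-9, P2: 8>-4, P3: 7>-5) and is removed.
Column P1 is eliminated: P3 beats it against every remaining row (M: 8>-7, D: 4>1).
Row D is eliminated: M beats it against every remaining column (P2: 8>3, P3: 7>-8).
For General Cole, P3 strictly dominates P2 on the remaining rows (M: 8>5); eliminate P2.
Among the remaining strategies, none is strictly dominated by another pure strategy of the same player, so the elimination stops.
Surviving strategies — General Rowe: {M}; General Cole: {P3}.

P3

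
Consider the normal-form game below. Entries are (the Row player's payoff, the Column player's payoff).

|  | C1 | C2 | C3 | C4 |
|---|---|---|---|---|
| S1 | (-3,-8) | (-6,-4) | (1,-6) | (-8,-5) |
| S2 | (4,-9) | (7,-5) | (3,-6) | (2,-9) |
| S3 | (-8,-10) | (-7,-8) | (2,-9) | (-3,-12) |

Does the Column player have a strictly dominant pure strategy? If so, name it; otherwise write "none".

C2

C2 vs C1: S1: -4>-8, S2: -5>-9, S3: -8>-10.
C2 vs C3: S1: -4>-6, S2: -5>-6, S3: -8>-9.
C2 vs C4: S1: -4>-5, S2: -5>-9, S3: -8>-12.
C2 strictly beats every other strategy against every opponent action, so it is strictly dominant.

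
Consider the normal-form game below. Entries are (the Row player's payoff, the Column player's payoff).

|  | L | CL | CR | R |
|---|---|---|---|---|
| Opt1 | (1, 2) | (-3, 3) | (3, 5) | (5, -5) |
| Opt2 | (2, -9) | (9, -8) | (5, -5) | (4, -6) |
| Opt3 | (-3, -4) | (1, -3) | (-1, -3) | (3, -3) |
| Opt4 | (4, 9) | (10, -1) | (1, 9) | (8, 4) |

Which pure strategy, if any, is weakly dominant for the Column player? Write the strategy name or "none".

CR vs L: Opt1: 5>2, Opt2: -5>-9, Opt3: -3>-4, Opt4: 9=9.
CR vs CL: Opt1: 5>3, Opt2: -5>-8, Opt3: -3=-3, Opt4: 9>-1.
CR vs R: Opt1: 5>-5, Opt2: -5>-6, Opt3: -3=-3, Opt4: 9>4.
CR is at least as good as every other strategy against every opponent action, so it is weakly dominant.

CR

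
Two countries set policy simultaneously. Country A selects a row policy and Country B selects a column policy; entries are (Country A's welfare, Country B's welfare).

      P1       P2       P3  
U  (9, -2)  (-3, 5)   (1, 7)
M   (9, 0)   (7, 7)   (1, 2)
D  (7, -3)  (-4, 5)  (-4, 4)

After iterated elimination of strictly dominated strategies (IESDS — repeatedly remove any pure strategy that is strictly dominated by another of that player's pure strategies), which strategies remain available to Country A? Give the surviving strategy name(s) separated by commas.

U, M

Country A's strategy D is strictly dominated by U (P1: 9>7, P2: -3>-4, P3: 1>-4) and is removed.
Country B's strategy P1 is strictly dominated by P2 (U: 5>-2, M: 7>0) and is removed.
Among the remaining strategies, none is strictly dominated by another pure strategy of the same player, so the elimination stops.
Surviving strategies — Country A: {U, M}; Country B: {P2, P3}.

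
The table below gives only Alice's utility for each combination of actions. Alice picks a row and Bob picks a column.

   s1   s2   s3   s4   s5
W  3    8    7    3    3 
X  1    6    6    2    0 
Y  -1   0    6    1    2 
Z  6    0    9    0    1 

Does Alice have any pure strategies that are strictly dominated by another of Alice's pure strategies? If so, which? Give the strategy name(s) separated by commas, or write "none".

Nothing dominates W: X at s1 (3>1); Y at s1 (3>-1); Z at s2 (8>0).
W strictly dominates X — s1: 3>1, s2: 8>6, s3: 7>6, s4: 3>2, s5: 3>0.
Y: dominated, since W does at least as well everywhere (s1: 3>-1, s2: 8>0, s3: 7>6, s4: 3>1, s5: 3>2).
Z: no other strategy beats it everywhere (W at s1 (6>3); X at s1 (6>1); Y at s1 (6>-1)).

X, Y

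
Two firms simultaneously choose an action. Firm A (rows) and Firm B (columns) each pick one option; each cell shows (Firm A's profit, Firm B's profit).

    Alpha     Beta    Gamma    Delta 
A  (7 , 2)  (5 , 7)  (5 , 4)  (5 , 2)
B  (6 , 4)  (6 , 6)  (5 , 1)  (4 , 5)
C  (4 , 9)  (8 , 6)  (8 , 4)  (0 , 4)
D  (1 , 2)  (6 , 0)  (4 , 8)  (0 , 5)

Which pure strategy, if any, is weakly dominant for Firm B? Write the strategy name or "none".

Alpha fails to dominate Beta at A (2<7).
Beta fails to dominate Alpha at C (6<9).
Gamma fails to dominate Alpha at B (1<4).
Delta fails to dominate Alpha at C (4<9).
No single strategy dominates all the others.

none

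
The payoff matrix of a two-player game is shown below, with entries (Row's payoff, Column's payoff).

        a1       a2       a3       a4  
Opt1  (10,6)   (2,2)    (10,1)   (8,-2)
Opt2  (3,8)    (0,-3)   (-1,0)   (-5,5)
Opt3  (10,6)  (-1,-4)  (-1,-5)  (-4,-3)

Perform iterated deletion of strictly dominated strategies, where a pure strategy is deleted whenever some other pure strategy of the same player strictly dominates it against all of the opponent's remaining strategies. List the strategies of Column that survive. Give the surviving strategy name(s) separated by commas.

a1

Row's strategy Opt2 is strictly dominated by Opt1 (a1: 10>3, a2: 2>0, a3: 10>-1, a4: 8>-5) and is removed.
Column's strategy a2 is strictly dominated by a1 (Opt1: 6>2, Opt3: 6>-4) and is removed.
Column a3 is eliminated: a1 beats it against every remaining row (Opt1: 6>1, Opt3: 6>-5).
Column a4 is eliminated: a1 beats it against every remaining row (Opt1: 6>-2, Opt3: 6>-3).
Among the remaining strategies, none is strictly dominated by another pure strategy of the same player, so the elimination stops.
Surviving strategies — Row: {Opt1, Opt3}; Column: {a1}.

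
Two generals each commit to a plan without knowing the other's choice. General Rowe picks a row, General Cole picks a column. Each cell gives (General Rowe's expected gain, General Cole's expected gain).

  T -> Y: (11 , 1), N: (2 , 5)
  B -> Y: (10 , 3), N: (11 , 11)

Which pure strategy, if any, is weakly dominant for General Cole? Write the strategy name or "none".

N

N vs Y: T: 5>1, B: 11>3.
N is at least as good as every other strategy against every opponent action, so it is weakly dominant.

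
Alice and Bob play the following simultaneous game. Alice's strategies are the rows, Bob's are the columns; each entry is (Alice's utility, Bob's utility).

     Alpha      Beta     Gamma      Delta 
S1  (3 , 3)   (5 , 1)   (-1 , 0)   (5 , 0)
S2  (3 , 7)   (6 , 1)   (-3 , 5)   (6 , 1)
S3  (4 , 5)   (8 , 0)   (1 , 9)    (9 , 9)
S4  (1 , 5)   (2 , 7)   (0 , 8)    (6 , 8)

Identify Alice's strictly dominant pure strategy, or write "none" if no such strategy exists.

S3 vs S1: Alpha: 4>3, Beta: 8>5, Gamma: 1>-1, Delta: 9>5.
S3 vs S2: Alpha: 4>3, Beta: 8>6, Gamma: 1>-3, Delta: 9>6.
S3 vs S4: Alpha: 4>1, Beta: 8>2, Gamma: 1>0, Delta: 9>6.
S3 strictly beats every other strategy against every opponent action, so it is strictly dominant.

S3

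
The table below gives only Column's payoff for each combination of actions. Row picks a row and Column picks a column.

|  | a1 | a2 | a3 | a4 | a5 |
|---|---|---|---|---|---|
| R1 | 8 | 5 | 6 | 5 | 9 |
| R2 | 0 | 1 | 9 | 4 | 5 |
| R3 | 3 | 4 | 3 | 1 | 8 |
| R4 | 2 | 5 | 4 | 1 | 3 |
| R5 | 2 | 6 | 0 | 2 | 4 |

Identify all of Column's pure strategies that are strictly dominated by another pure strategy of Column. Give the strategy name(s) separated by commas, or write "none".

a1, a4

a1 is strictly dominated by a5 (R1: 9>8, R2: 5>0, R3: 8>3, R4: 3>2, R5: 4>2).
Nothing dominates a2: a1 at R2 (1>0); a3 at R3 (4>3); a4 at R1 (5=5); a5 at R4 (5>3).
a3 is not dominated — it holds its own against a1 at R2 (9>0); a2 at R1 (6>5); a4 at R1 (6>5); a5 at R2 (9>5).
a5 strictly dominates a4 — R1: 9>5, R2: 5>4, R3: 8>1, R4: 3>1, R5: 4>2.
a5: no other strategy beats it everywhere (a1 at R1 (9>8); a2 at R1 (9>5); a3 at R1 (9>6); a4 at R1 (9>5)).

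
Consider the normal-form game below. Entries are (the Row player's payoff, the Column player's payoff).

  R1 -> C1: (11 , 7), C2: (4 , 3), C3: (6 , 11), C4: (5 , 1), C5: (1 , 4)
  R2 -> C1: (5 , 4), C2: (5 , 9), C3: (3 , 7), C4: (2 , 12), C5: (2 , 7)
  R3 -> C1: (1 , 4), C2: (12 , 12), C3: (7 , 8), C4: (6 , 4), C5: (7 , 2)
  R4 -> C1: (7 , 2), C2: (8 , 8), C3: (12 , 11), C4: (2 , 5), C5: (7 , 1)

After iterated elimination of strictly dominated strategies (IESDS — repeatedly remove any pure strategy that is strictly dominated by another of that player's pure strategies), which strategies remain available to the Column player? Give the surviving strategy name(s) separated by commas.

For the Column player, C3 strictly dominates C1 on the remaining rows (R1: 11>7, R2: 7>4, R3: 8>4, R4: 11>2); eliminate C1.
For the Row player, R3 strictly dominates R1 on the remaining columns (C2: 12>4, C3: 7>6, C4: 6>5, C5: 7>1); eliminate R1.
For the Row player, R3 strictly dominates R2 on the remaining columns (C2: 12>5, C3: 7>3, C4: 6>2, C5: 7>2); eliminate R2.
The Column player's strategy C4 is strictly dominated by C2 (R3: 12>4, R4: 8>5) and is removed.
Column C5 is eliminated: C2 beats it against every remaining row (R3: 12>2, R4: 8>1).
Among the remaining strategies, none is strictly dominated by another pure strategy of the same player, so the elimination stops.
Surviving strategies — the Row player: {R3, R4}; the Column player: {C2, C3}.

C2, C3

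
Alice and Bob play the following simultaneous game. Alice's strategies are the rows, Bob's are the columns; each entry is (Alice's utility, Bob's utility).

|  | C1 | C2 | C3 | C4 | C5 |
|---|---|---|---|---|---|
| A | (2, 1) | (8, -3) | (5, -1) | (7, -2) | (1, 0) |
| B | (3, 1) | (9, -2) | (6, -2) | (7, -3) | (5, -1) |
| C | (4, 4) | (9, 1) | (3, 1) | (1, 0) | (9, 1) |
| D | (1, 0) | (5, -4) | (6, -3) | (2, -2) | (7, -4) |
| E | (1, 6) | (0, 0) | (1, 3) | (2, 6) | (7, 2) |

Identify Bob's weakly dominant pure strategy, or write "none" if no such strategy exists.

C1

C1 vs C2: A: 1>-3, B: 1>-2, C: 4>1, D: 0>-4, E: 6>0.
C1 vs C3: A: 1>-1, B: 1>-2, C: 4>1, D: 0>-3, E: 6>3.
C1 vs C4: A: 1>-2, B: 1>-3, C: 4>0, D: 0>-2, E: 6=6.
C1 vs C5: A: 1>0, B: 1>-1, C: 4>1, D: 0>-4, E: 6>2.
C1 is at least as good as every other strategy against every opponent action, so it is weakly dominant.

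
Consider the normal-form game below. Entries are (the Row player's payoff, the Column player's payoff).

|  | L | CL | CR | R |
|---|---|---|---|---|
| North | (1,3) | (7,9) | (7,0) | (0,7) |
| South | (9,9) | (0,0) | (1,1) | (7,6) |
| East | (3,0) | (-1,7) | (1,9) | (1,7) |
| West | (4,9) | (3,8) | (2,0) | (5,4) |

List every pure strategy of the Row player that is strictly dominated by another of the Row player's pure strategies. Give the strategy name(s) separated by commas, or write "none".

North is not dominated — it holds its own against South at CL (7>0); East at CL (7>-1); West at CL (7>3).
South is not dominated — it holds its own against North at L (9>1); East at L (9>3); West at L (9>4).
West strictly dominates East — L: 4>3, CL: 3>-1, CR: 2>1, R: 5>1.
West is not dominated — it holds its own against North at L (4>1); South at CL (3>0); East at L (4>3).

East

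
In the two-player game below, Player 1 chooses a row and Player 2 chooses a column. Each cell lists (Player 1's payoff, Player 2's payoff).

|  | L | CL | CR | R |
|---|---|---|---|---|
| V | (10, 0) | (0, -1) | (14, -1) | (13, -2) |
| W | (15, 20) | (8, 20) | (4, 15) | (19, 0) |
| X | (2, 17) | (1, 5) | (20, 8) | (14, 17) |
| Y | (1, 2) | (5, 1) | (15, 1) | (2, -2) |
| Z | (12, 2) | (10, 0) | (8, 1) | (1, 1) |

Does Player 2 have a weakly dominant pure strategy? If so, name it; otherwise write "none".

L vs CL: V: 0>-1, W: 20=20, X: 17>5, Y: 2>1, Z: 2>0.
L vs CR: V: 0>-1, W: 20>15, X: 17>8, Y: 2>1, Z: 2>1.
L vs R: V: 0>-2, W: 20>0, X: 17=17, Y: 2>-2, Z: 2>1.
L is at least as good as every other strategy against every opponent action, so it is weakly dominant.

L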